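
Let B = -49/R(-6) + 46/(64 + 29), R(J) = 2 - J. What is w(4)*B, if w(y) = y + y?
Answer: -4189/93 ≈ -45.043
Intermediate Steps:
w(y) = 2*y
B = -4189/744 (B = -49/(2 - 1*(-6)) + 46/(64 + 29) = -49/(2 + 6) + 46/93 = -49/8 + 46*(1/93) = -49*1/8 + 46/93 = -49/8 + 46/93 = -4189/744 ≈ -5.6304)
w(4)*B = (2*4)*(-4189/744) = 8*(-4189/744) = -4189/93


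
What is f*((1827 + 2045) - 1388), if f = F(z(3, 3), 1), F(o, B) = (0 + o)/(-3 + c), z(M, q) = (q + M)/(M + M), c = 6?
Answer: 828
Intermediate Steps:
z(M, q) = (M + q)/(2*M) (z(M, q) = (M + q)/((2*M)) = (M + q)*(1/(2*M)) = (M + q)/(2*M))
F(o, B) = o/3 (F(o, B) = (0 + o)/(-3 + 6) = o/3)
f = ⅓ (f = ((½)*(3 + 3)/3)/3 = ((½)*(⅓)*6)/3 = (⅓)*1 = ⅓ ≈ 0.33333)
f*((1827 + 2045) - 1388) = ((1827 + 2045) - 1388)/3 = (3872 - 1388)/3 = (⅓)*2484 = 828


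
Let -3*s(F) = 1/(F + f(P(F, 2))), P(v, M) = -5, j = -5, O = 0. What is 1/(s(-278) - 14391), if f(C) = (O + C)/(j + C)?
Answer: -1665/23961013 ≈ -6.9488e-5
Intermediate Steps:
f(C) = C/(-5 + C) (f(C) = (0 + C)/(-5 + C) = C/(-5 + C))
s(F) = -1/(3*(½ + F)) (s(F) = -1/(3*(F - 5/(-5 - 5))) = -1/(3*(F - 5/(-10))) = -1/(3*(F - 5*(-⅒))) = -1/(3*(F + ½)) = -1/(3*(½ + F)))
1/(s(-278) - 14391) = 1/(-2/(3 + 6*(-278)) - 14391) = 1/(-2/(3 - 1668) - 14391) = 1/(-2/(-1665) - 14391) = 1/(-2*(-1/1665) - 14391) = 1/(2/1665 - 14391) = 1/(-23961013/1665) = -1665/23961013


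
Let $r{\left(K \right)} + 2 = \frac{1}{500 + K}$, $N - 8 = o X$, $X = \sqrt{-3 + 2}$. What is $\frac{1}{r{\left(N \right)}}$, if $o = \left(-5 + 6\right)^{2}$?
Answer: $- \frac{515622}{1030229} + \frac{i}{1030229} \approx -0.50049 + 9.7066 \cdot 10^{-7} i$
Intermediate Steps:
$o = 1$ ($o = 1^{2} = 1$)
$X = i$ ($X = \sqrt{-1} = i \approx 1.0 i$)
$N = 8 + i$ ($N = 8 + 1 i = 8 + i \approx 8.0 + 1.0 i$)
$r{\left(K \right)} = -2 + \frac{1}{500 + K}$
$\frac{1}{r{\left(N \right)}} = \frac{1}{\frac{1}{500 + \left(8 + i\right)} \left(-999 - 2 \left(8 + i\right)\right)} = \frac{1}{\frac{1}{508 + i} \left(-999 - \left(16 + 2 i\right)\right)} = \frac{1}{\frac{508 - i}{258065} \left(-1015 - 2 i\right)} = \frac{1}{\frac{1}{258065} \left(-1015 - 2 i\right) \left(508 - i\right)} = \frac{\left(-1015 + 2 i\right) \left(508 + i\right)}{1030229}$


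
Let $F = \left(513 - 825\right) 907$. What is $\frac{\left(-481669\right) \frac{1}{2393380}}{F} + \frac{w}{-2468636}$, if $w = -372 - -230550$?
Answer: $- \frac{1694518095695003}{18173675502771360} \approx -0.09324$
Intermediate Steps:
$F = -282984$ ($F = \left(-312\right) 907 = -282984$)
$w = 230178$ ($w = -372 + 230550 = 230178$)
$\frac{\left(-481669\right) \frac{1}{2393380}}{F} + \frac{w}{-2468636} = \frac{\left(-481669\right) \frac{1}{2393380}}{-282984} + \frac{230178}{-2468636} = \left(-481669\right) \frac{1}{2393380} \left(- \frac{1}{282984}\right) + 230178 \left(- \frac{1}{2468636}\right) = \left(- \frac{481669}{2393380}\right) \left(- \frac{1}{282984}\right) - \frac{115089}{1234318} = \frac{481669}{677288245920} - \frac{115089}{1234318} = - \frac{1694518095695003}{18173675502771360}$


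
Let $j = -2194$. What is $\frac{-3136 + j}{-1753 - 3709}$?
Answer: $\frac{2665}{2731} \approx 0.97583$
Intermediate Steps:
$\frac{-3136 + j}{-1753 - 3709} = \frac{-3136 - 2194}{-1753 - 3709} = - \frac{5330}{-5462} = \left(-5330\right) \left(- \frac{1}{5462}\right) = \frac{2665}{2731}$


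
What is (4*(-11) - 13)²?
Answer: 3249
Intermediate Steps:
(4*(-11) - 13)² = (-44 - 13)² = (-57)² = 3249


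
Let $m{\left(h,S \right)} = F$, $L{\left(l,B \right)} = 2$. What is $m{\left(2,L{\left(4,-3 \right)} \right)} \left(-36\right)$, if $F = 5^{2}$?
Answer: $-900$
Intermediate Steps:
$F = 25$
$m{\left(h,S \right)} = 25$
$m{\left(2,L{\left(4,-3 \right)} \right)} \left(-36\right) = 25 \left(-36\right) = -900$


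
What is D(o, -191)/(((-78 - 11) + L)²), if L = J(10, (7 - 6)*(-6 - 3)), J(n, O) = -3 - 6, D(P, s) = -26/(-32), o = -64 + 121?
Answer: 13/153664 ≈ 8.4600e-5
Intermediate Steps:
o = 57
D(P, s) = 13/16 (D(P, s) = -26*(-1/32) = 13/16)
J(n, O) = -9
L = -9
D(o, -191)/(((-78 - 11) + L)²) = 13/(16*(((-78 - 11) - 9)²)) = 13/(16*((-89 - 9)²)) = 13/(16*((-98)²)) = (13/16)/9604 = (13/16)*(1/9604) = 13/153664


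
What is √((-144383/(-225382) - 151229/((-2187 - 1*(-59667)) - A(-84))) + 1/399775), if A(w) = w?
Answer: I*√87836942193844398143719701/6649534171890 ≈ 1.4094*I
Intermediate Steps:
√((-144383/(-225382) - 151229/((-2187 - 1*(-59667)) - A(-84))) + 1/399775) = √((-144383/(-225382) - 151229/((-2187 - 1*(-59667)) - 1*(-84))) + 1/399775) = √((-144383*(-1/225382) - 151229/((-2187 + 59667) + 84)) + 1/399775) = √((144383/225382 - 151229/(57480 + 84)) + 1/399775) = √((144383/225382 - 151229/57564) + 1/399775) = √((144383/225382 - 151229*1/57564) + 1/399775) = √((144383/225382 - 11633/4428) + 1/399775) = √(-991270441/498995748 + 1/399775) = √(-396284641555027/199486025156700) = I*√87836942193844398143719701/6649534171890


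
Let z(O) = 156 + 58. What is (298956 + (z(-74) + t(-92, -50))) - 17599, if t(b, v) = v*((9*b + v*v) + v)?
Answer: 200471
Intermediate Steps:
z(O) = 214
t(b, v) = v*(v + v² + 9*b) (t(b, v) = v*((9*b + v²) + v) = v*((v² + 9*b) + v) = v*(v + v² + 9*b))
(298956 + (z(-74) + t(-92, -50))) - 17599 = (298956 + (214 - 50*(-50 + (-50)² + 9*(-92)))) - 17599 = (298956 + (214 - 50*(-50 + 2500 - 828))) - 17599 = (298956 + (214 - 50*1622)) - 17599 = (298956 + (214 - 81100)) - 17599 = (298956 - 80886) - 17599 = 218070 - 17599 = 200471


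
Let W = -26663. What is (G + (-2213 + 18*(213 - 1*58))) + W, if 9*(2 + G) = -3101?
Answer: -237893/9 ≈ -26433.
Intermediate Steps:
G = -3119/9 (G = -2 + (1/9)*(-3101) = -2 - 3101/9 = -3119/9 ≈ -346.56)
(G + (-2213 + 18*(213 - 1*58))) + W = (-3119/9 + (-2213 + 18*(213 - 1*58))) - 26663 = (-3119/9 + (-2213 + 18*(213 - 58))) - 26663 = (-3119/9 + (-2213 + 18*155)) - 26663 = (-3119/9 + (-2213 + 2790)) - 26663 = (-3119/9 + 577) - 26663 = 2074/9 - 26663 = -237893/9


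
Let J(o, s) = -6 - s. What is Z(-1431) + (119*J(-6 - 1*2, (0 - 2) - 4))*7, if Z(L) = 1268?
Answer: 1268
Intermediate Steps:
Z(-1431) + (119*J(-6 - 1*2, (0 - 2) - 4))*7 = 1268 + (119*(-6 - ((0 - 2) - 4)))*7 = 1268 + (119*(-6 - (-2 - 4)))*7 = 1268 + (119*(-6 - 1*(-6)))*7 = 1268 + (119*(-6 + 6))*7 = 1268 + (119*0)*7 = 1268 + 0*7 = 1268 + 0 = 1268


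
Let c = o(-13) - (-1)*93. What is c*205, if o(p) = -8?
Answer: 17425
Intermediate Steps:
c = 85 (c = -8 - (-1)*93 = -8 - 1*(-93) = -8 + 93 = 85)
c*205 = 85*205 = 17425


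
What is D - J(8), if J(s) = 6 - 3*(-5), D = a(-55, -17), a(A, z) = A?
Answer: -76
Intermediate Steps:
D = -55
J(s) = 21 (J(s) = 6 + 15 = 21)
D - J(8) = -55 - 1*21 = -55 - 21 = -76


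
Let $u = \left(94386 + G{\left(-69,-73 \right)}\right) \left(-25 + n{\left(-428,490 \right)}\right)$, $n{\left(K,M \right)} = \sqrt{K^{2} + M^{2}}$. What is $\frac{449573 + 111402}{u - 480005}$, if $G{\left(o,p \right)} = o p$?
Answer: $\frac{415904060125}{1043834821295609} + \frac{55773817425 \sqrt{105821}}{2087669642591218} \approx 0.0090891$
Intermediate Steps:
$u = -2485575 + 198846 \sqrt{105821}$ ($u = \left(94386 - -5037\right) \left(-25 + \sqrt{\left(-428\right)^{2} + 490^{2}}\right) = \left(94386 + 5037\right) \left(-25 + \sqrt{183184 + 240100}\right) = 99423 \left(-25 + \sqrt{423284}\right) = 99423 \left(-25 + 2 \sqrt{105821}\right) = -2485575 + 198846 \sqrt{105821} \approx 6.2199 \cdot 10^{7}$)
$\frac{449573 + 111402}{u - 480005} = \frac{449573 + 111402}{\left(-2485575 + 198846 \sqrt{105821}\right) - 480005} = \frac{560975}{-2965580 + 198846 \sqrt{105821}}$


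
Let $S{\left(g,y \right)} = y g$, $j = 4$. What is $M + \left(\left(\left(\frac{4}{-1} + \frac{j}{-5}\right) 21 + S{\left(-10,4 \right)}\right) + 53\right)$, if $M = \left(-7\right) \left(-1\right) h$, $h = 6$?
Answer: $- \frac{229}{5} \approx -45.8$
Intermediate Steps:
$S{\left(g,y \right)} = g y$
$M = 42$ ($M = \left(-7\right) \left(-1\right) 6 = 7 \cdot 6 = 42$)
$M + \left(\left(\left(\frac{4}{-1} + \frac{j}{-5}\right) 21 + S{\left(-10,4 \right)}\right) + 53\right) = 42 + \left(\left(\left(\frac{4}{-1} + \frac{4}{-5}\right) 21 - 40\right) + 53\right) = 42 + \left(\left(\left(4 \left(-1\right) + 4 \left(- \frac{1}{5}\right)\right) 21 - 40\right) + 53\right) = 42 + \left(\left(\left(-4 - \frac{4}{5}\right) 21 - 40\right) + 53\right) = 42 + \left(\left(\left(- \frac{24}{5}\right) 21 - 40\right) + 53\right) = 42 + \left(\left(- \frac{504}{5} - 40\right) + 53\right) = 42 + \left(- \frac{704}{5} + 53\right) = 42 - \frac{439}{5} = - \frac{229}{5}$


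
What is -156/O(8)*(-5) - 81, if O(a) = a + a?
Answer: -129/4 ≈ -32.250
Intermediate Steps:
O(a) = 2*a
-156/O(8)*(-5) - 81 = -156/(2*8)*(-5) - 81 = -156/16*(-5) - 81 = -156*1/16*(-5) - 81 = -39/4*(-5) - 81 = 195/4 - 81 = -129/4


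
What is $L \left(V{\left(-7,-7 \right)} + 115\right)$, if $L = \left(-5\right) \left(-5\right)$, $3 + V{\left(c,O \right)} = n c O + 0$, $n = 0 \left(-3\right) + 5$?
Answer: $8925$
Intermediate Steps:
$n = 5$ ($n = 0 + 5 = 5$)
$V{\left(c,O \right)} = -3 + 5 O c$ ($V{\left(c,O \right)} = -3 + \left(5 c O + 0\right) = -3 + \left(5 O c + 0\right) = -3 + 5 O c$)
$L = 25$
$L \left(V{\left(-7,-7 \right)} + 115\right) = 25 \left(\left(-3 + 5 \left(-7\right) \left(-7\right)\right) + 115\right) = 25 \left(\left(-3 + 245\right) + 115\right) = 25 \left(242 + 115\right) = 25 \cdot 357 = 8925$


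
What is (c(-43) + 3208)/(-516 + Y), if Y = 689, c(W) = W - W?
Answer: 3208/173 ≈ 18.543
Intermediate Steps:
c(W) = 0
(c(-43) + 3208)/(-516 + Y) = (0 + 3208)/(-516 + 689) = 3208/173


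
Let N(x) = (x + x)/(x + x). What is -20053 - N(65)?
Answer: -20054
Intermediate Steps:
N(x) = 1 (N(x) = (2*x)/((2*x)) = (2*x)*(1/(2*x)) = 1)
-20053 - N(65) = -20053 - 1*1 = -20053 - 1 = -20054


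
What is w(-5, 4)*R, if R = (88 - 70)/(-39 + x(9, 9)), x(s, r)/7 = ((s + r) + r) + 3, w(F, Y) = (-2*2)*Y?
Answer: -32/19 ≈ -1.6842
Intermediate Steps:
w(F, Y) = -4*Y
x(s, r) = 21 + 7*s + 14*r (x(s, r) = 7*(((s + r) + r) + 3) = 7*(((r + s) + r) + 3) = 7*((s + 2*r) + 3) = 7*(3 + s + 2*r) = 21 + 7*s + 14*r)
R = 2/19 (R = (88 - 70)/(-39 + (21 + 7*9 + 14*9)) = 18/(-39 + (21 + 63 + 126)) = 18/(-39 + 210) = 18/171 = 18*(1/171) = 2/19 ≈ 0.10526)
w(-5, 4)*R = -4*4*(2/19) = -16*2/19 = -32/19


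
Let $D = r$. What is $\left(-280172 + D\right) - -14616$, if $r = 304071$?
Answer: $38515$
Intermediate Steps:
$D = 304071$
$\left(-280172 + D\right) - -14616 = \left(-280172 + 304071\right) - -14616 = 23899 + 14616 = 38515$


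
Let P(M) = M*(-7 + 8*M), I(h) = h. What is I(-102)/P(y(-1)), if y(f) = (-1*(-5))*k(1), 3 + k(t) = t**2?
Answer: -17/145 ≈ -0.11724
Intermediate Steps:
k(t) = -3 + t**2
y(f) = -10 (y(f) = (-1*(-5))*(-3 + 1**2) = 5*(-3 + 1) = 5*(-2) = -10)
I(-102)/P(y(-1)) = -102*(-1/(10*(-7 + 8*(-10)))) = -102*(-1/(10*(-7 - 80))) = -102/((-10*(-87))) = -102/870 = -102*1/870 = -17/145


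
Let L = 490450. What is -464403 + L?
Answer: 26047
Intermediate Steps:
-464403 + L = -464403 + 490450 = 26047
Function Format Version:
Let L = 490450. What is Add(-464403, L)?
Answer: 26047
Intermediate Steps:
Add(-464403, L) = Add(-464403, 490450) = 26047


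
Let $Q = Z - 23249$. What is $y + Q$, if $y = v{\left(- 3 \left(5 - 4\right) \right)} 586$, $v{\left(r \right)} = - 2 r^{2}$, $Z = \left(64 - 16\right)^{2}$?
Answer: $-31493$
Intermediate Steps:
$Z = 2304$ ($Z = 48^{2} = 2304$)
$y = -10548$ ($y = - 2 \left(- 3 \left(5 - 4\right)\right)^{2} \cdot 586 = - 2 \left(\left(-3\right) 1\right)^{2} \cdot 586 = - 2 \left(-3\right)^{2} \cdot 586 = \left(-2\right) 9 \cdot 586 = \left(-18\right) 586 = -10548$)
$Q = -20945$ ($Q = 2304 - 23249 = -20945$)
$y + Q = -10548 - 20945 = -31493$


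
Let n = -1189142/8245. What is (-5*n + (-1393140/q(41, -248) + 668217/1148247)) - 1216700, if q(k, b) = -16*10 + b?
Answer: -1530626716777427/1262306202 ≈ -1.2126e+6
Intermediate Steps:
q(k, b) = -160 + b
n = -1189142/8245 (n = -1189142*1/8245 = -1189142/8245 ≈ -144.23)
(-5*n + (-1393140/q(41, -248) + 668217/1148247)) - 1216700 = (-5*(-1189142/8245) + (-1393140/(-160 - 248) + 668217/1148247)) - 1216700 = (1189142/1649 + (-1393140/(-408) + 668217*(1/1148247))) - 1216700 = (1189142/1649 + (-1393140*(-1/408) + 222739/382749)) - 1216700 = (1189142/1649 + (116095/34 + 222739/382749)) - 1216700 = (1189142/1649 + 44442818281/13013466) - 1216700 = 5221239195973/1262306202 - 1216700 = -1530626716777427/1262306202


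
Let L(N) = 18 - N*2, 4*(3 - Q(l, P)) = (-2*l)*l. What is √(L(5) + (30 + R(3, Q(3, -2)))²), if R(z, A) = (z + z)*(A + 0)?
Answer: √5633 ≈ 75.053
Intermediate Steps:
Q(l, P) = 3 + l²/2 (Q(l, P) = 3 - (-2*l)*l/4 = 3 - (-1)*l²/2 = 3 + l²/2)
L(N) = 18 - 2*N
R(z, A) = 2*A*z (R(z, A) = (2*z)*A = 2*A*z)
√(L(5) + (30 + R(3, Q(3, -2)))²) = √((18 - 2*5) + (30 + 2*(3 + (½)*3²)*3)²) = √((18 - 10) + (30 + 2*(3 + (½)*9)*3)²) = √(8 + (30 + 2*(3 + 9/2)*3)²) = √(8 + (30 + 2*(15/2)*3)²) = √(8 + (30 + 45)²) = √(8 + 75²) = √(8 + 5625) = √5633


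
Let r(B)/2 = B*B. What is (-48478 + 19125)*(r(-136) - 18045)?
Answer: -556151291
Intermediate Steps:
r(B) = 2*B² (r(B) = 2*(B*B) = 2*B²)
(-48478 + 19125)*(r(-136) - 18045) = (-48478 + 19125)*(2*(-136)² - 18045) = -29353*(2*18496 - 18045) = -29353*(36992 - 18045) = -29353*18947 = -556151291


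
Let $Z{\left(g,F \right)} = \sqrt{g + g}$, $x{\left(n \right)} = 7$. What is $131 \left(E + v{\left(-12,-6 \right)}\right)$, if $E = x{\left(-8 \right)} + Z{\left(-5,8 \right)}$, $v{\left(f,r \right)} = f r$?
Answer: $10349 + 131 i \sqrt{10} \approx 10349.0 + 414.26 i$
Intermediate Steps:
$Z{\left(g,F \right)} = \sqrt{2} \sqrt{g}$ ($Z{\left(g,F \right)} = \sqrt{2 g} = \sqrt{2} \sqrt{g}$)
$E = 7 + i \sqrt{10}$ ($E = 7 + \sqrt{2} \sqrt{-5} = 7 + \sqrt{2} i \sqrt{5} = 7 + i \sqrt{10} \approx 7.0 + 3.1623 i$)
$131 \left(E + v{\left(-12,-6 \right)}\right) = 131 \left(\left(7 + i \sqrt{10}\right) - -72\right) = 131 \left(\left(7 + i \sqrt{10}\right) + 72\right) = 131 \left(79 + i \sqrt{10}\right) = 10349 + 131 i \sqrt{10}$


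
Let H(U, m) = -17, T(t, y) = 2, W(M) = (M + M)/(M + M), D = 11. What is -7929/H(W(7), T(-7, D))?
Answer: 7929/17 ≈ 466.41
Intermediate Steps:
W(M) = 1 (W(M) = (2*M)/((2*M)) = (2*M)*(1/(2*M)) = 1)
-7929/H(W(7), T(-7, D)) = -7929/(-17) = -7929*(-1/17) = 7929/17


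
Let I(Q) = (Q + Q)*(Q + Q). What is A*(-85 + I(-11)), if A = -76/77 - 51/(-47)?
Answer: 20235/517 ≈ 39.139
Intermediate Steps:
I(Q) = 4*Q² (I(Q) = (2*Q)*(2*Q) = 4*Q²)
A = 355/3619 (A = -76*1/77 - 51*(-1/47) = -76/77 + 51/47 = 355/3619 ≈ 0.098093)
A*(-85 + I(-11)) = 355*(-85 + 4*(-11)²)/3619 = 355*(-85 + 4*121)/3619 = 355*(-85 + 484)/3619 = (355/3619)*399 = 20235/517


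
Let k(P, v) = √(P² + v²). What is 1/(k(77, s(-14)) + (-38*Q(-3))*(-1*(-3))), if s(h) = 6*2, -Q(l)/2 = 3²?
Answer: 2052/4204631 - √6073/4204631 ≈ 0.00046950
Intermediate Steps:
Q(l) = -18 (Q(l) = -2*3² = -2*9 = -18)
s(h) = 12
1/(k(77, s(-14)) + (-38*Q(-3))*(-1*(-3))) = 1/(√(77² + 12²) + (-38*(-18))*(-1*(-3))) = 1/(√(5929 + 144) + 684*3) = 1/(√6073 + 2052) = 1/(2052 + √6073)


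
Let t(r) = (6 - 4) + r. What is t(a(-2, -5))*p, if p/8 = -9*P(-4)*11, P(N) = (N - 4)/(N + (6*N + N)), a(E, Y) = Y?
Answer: 594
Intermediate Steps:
t(r) = 2 + r
P(N) = (-4 + N)/(8*N) (P(N) = (-4 + N)/(N + 7*N) = (-4 + N)/((8*N)) = (-4 + N)*(1/(8*N)) = (-4 + N)/(8*N))
p = -198 (p = 8*(-9*(-4 - 4)/(8*(-4))*11) = 8*(-9*(-1)*(-8)/(8*4)*11) = 8*(-9*¼*11) = 8*(-9/4*11) = 8*(-99/4) = -198)
t(a(-2, -5))*p = (2 - 5)*(-198) = -3*(-198) = 594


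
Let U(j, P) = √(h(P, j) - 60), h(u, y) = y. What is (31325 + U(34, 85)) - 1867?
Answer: 29458 + I*√26 ≈ 29458.0 + 5.099*I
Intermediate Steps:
U(j, P) = √(-60 + j) (U(j, P) = √(j - 60) = √(-60 + j))
(31325 + U(34, 85)) - 1867 = (31325 + √(-60 + 34)) - 1867 = (31325 + √(-26)) - 1867 = (31325 + I*√26) - 1867 = 29458 + I*√26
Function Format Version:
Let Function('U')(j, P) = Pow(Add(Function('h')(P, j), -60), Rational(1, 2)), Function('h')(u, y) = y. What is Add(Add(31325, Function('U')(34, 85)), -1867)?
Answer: Add(29458, Mul(I, Pow(26, Rational(1, 2)))) ≈ Add(29458., Mul(5.0990, I))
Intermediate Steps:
Function('U')(j, P) = Pow(Add(-60, j), Rational(1, 2)) (Function('U')(j, P) = Pow(Add(j, -60), Rational(1, 2)) = Pow(Add(-60, j), Rational(1, 2)))
Add(Add(31325, Function('U')(34, 85)), -1867) = Add(Add(31325, Pow(Add(-60, 34), Rational(1, 2))), -1867) = Add(Add(31325, Pow(-26, Rational(1, 2))), -1867) = Add(Add(31325, Mul(I, Pow(26, Rational(1, 2)))), -1867) = Add(29458, Mul(I, Pow(26, Rational(1, 2))))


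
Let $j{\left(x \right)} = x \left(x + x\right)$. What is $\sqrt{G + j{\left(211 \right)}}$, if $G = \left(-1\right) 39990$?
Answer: $2 \sqrt{12263} \approx 221.48$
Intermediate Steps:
$j{\left(x \right)} = 2 x^{2}$ ($j{\left(x \right)} = x 2 x = 2 x^{2}$)
$G = -39990$
$\sqrt{G + j{\left(211 \right)}} = \sqrt{-39990 + 2 \cdot 211^{2}} = \sqrt{-39990 + 2 \cdot 44521} = \sqrt{-39990 + 89042} = \sqrt{49052} = 2 \sqrt{12263}$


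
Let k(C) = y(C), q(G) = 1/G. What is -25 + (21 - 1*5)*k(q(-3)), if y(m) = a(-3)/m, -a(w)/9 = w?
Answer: -1321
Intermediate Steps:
a(w) = -9*w
y(m) = 27/m (y(m) = (-9*(-3))/m = 27/m)
k(C) = 27/C
-25 + (21 - 1*5)*k(q(-3)) = -25 + (21 - 1*5)*(27/(1/(-3))) = -25 + (21 - 5)*(27/(-⅓)) = -25 + 16*(27*(-3)) = -25 + 16*(-81) = -25 - 1296 = -1321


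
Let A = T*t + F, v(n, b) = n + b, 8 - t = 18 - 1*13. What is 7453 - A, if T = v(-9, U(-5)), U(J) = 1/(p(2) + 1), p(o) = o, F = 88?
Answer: 7391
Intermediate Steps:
t = 3 (t = 8 - (18 - 1*13) = 8 - (18 - 13) = 8 - 1*5 = 8 - 5 = 3)
U(J) = 1/3 (U(J) = 1/(2 + 1) = 1/3)
v(n, b) = b + n
T = -26/3 (T = 1/3 - 9 = -26/3 ≈ -8.6667)
A = 62 (A = -26/3*3 + 88 = -26 + 88 = 62)
7453 - A = 7453 - 1*62 = 7453 - 62 = 7391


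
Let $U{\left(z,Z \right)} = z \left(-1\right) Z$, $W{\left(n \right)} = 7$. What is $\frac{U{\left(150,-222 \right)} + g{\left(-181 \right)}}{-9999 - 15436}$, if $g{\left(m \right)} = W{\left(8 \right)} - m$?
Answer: $- \frac{33488}{25435} \approx -1.3166$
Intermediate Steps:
$U{\left(z,Z \right)} = - Z z$ ($U{\left(z,Z \right)} = - z Z = - Z z$)
$g{\left(m \right)} = 7 - m$
$\frac{U{\left(150,-222 \right)} + g{\left(-181 \right)}}{-9999 - 15436} = \frac{\left(-1\right) \left(-222\right) 150 + \left(7 - -181\right)}{-9999 - 15436} = \frac{33300 + \left(7 + 181\right)}{-25435} = \left(33300 + 188\right) \left(- \frac{1}{25435}\right) = 33488 \left(- \frac{1}{25435}\right) = - \frac{33488}{25435}$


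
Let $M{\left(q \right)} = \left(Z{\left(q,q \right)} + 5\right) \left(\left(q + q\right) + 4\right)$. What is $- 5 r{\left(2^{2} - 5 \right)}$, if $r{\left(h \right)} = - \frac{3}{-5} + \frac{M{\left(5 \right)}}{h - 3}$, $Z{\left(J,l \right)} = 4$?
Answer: $\frac{309}{2} \approx 154.5$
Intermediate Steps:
$M{\left(q \right)} = 36 + 18 q$ ($M{\left(q \right)} = \left(4 + 5\right) \left(\left(q + q\right) + 4\right) = 9 \left(2 q + 4\right) = 9 \left(4 + 2 q\right) = 36 + 18 q$)
$r{\left(h \right)} = \frac{3}{5} + \frac{126}{-3 + h}$ ($r{\left(h \right)} = - \frac{3}{-5} + \frac{36 + 18 \cdot 5}{h - 3} = \left(-3\right) \left(- \frac{1}{5}\right) + \frac{36 + 90}{-3 + h} = \frac{3}{5} + \frac{126}{-3 + h}$)
$- 5 r{\left(2^{2} - 5 \right)} = - 5 \frac{3 \left(207 + \left(2^{2} - 5\right)\right)}{5 \left(-3 + \left(2^{2} - 5\right)\right)} = - 5 \frac{3 \left(207 + \left(4 - 5\right)\right)}{5 \left(-3 + \left(4 - 5\right)\right)} = - 5 \frac{3 \left(207 - 1\right)}{5 \left(-3 - 1\right)} = - 5 \cdot \frac{3}{5} \frac{1}{-4} \cdot 206 = - 5 \cdot \frac{3}{5} \left(- \frac{1}{4}\right) 206 = \left(-5\right) \left(- \frac{309}{10}\right) = \frac{309}{2}$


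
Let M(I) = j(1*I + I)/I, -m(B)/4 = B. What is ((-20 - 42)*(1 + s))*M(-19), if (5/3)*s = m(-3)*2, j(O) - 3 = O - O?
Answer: 14322/95 ≈ 150.76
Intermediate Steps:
m(B) = -4*B
j(O) = 3 (j(O) = 3 + (O - O) = 3 + 0 = 3)
s = 72/5 (s = 3*(-4*(-3)*2)/5 = 3*(12*2)/5 = (3/5)*24 = 72/5 ≈ 14.400)
M(I) = 3/I
((-20 - 42)*(1 + s))*M(-19) = ((-20 - 42)*(1 + 72/5))*(3/(-19)) = (-62*77/5)*(3*(-1/19)) = -4774/5*(-3/19) = 14322/95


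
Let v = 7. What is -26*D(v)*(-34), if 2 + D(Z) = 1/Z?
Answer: -11492/7 ≈ -1641.7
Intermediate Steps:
D(Z) = -2 + 1/Z
-26*D(v)*(-34) = -26*(-2 + 1/7)*(-34) = -26*(-2 + ⅐)*(-34) = -26*(-13/7)*(-34) = (338/7)*(-34) = -11492/7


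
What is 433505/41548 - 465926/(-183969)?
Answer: 99109774793/7643544012 ≈ 12.966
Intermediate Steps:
433505/41548 - 465926/(-183969) = 433505*(1/41548) - 465926*(-1/183969) = 433505/41548 + 465926/183969 = 99109774793/7643544012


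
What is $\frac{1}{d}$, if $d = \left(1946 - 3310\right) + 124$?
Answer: $- \frac{1}{1240} \approx -0.00080645$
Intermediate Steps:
$d = -1240$ ($d = -1364 + 124 = -1240$)
$\frac{1}{d} = \frac{1}{-1240} = - \frac{1}{1240}$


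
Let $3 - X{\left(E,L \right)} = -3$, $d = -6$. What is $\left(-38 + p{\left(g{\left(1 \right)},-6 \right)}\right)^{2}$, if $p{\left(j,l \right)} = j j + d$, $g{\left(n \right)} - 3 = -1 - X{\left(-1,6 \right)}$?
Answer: $784$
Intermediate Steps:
$X{\left(E,L \right)} = 6$ ($X{\left(E,L \right)} = 3 - -3 = 3 + 3 = 6$)
$g{\left(n \right)} = -4$ ($g{\left(n \right)} = 3 - 7 = -4$)
$p{\left(j,l \right)} = -6 + j^{2}$ ($p{\left(j,l \right)} = j j - 6 = j^{2} - 6 = -6 + j^{2}$)
$\left(-38 + p{\left(g{\left(1 \right)},-6 \right)}\right)^{2} = \left(-38 - \left(6 - \left(-4\right)^{2}\right)\right)^{2} = \left(-38 + \left(-6 + 16\right)\right)^{2} = \left(-38 + 10\right)^{2} = \left(-28\right)^{2} = 784$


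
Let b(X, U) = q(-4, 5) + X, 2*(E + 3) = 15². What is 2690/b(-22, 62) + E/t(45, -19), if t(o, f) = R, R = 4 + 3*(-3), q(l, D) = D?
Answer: -30623/170 ≈ -180.14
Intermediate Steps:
R = -5 (R = 4 - 9 = -5)
t(o, f) = -5
E = 219/2 (E = -3 + (½)*15² = -3 + (½)*225 = -3 + 225/2 = 219/2 ≈ 109.50)
b(X, U) = 5 + X
2690/b(-22, 62) + E/t(45, -19) = 2690/(5 - 22) + (219/2)/(-5) = 2690/(-17) + (219/2)*(-⅕) = 2690*(-1/17) - 219/10 = -2690/17 - 219/10 = -30623/170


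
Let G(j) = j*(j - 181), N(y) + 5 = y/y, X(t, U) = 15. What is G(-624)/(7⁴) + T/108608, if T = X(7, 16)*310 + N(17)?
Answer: 3897651829/18626272 ≈ 209.26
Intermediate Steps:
N(y) = -4 (N(y) = -5 + y/y = -5 + 1 = -4)
T = 4646 (T = 15*310 - 4 = 4650 - 4 = 4646)
G(j) = j*(-181 + j)
G(-624)/(7⁴) + T/108608 = (-624*(-181 - 624))/(7⁴) + 4646/108608 = -624*(-805)/2401 + 4646*(1/108608) = 502320*(1/2401) + 2323/54304 = 71760/343 + 2323/54304 = 3897651829/18626272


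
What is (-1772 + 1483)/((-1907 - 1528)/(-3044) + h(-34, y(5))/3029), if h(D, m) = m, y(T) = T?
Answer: -2664659764/10419835 ≈ -255.73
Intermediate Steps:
(-1772 + 1483)/((-1907 - 1528)/(-3044) + h(-34, y(5))/3029) = (-1772 + 1483)/((-1907 - 1528)/(-3044) + 5/3029) = -289/(-3435*(-1/3044) + 5*(1/3029)) = -289/(3435/3044 + 5/3029) = -289/10419835/9220276 = -289*9220276/10419835 = -2664659764/10419835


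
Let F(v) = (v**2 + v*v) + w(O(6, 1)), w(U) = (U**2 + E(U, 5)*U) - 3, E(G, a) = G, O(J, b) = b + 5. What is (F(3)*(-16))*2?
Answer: -2784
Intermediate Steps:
O(J, b) = 5 + b
w(U) = -3 + 2*U**2 (w(U) = (U**2 + U*U) - 3 = (U**2 + U**2) - 3 = 2*U**2 - 3 = -3 + 2*U**2)
F(v) = 69 + 2*v**2 (F(v) = (v**2 + v*v) + (-3 + 2*(5 + 1)**2) = (v**2 + v**2) + (-3 + 2*6**2) = 2*v**2 + (-3 + 2*36) = 2*v**2 + (-3 + 72) = 2*v**2 + 69 = 69 + 2*v**2)
(F(3)*(-16))*2 = ((69 + 2*3**2)*(-16))*2 = ((69 + 2*9)*(-16))*2 = ((69 + 18)*(-16))*2 = (87*(-16))*2 = -1392*2 = -2784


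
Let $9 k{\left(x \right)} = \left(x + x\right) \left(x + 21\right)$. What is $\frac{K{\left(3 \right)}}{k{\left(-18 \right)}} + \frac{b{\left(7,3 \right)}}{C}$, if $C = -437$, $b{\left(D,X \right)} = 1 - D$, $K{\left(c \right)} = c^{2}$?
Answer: $- \frac{1287}{1748} \approx -0.73627$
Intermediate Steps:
$k{\left(x \right)} = \frac{2 x \left(21 + x\right)}{9}$ ($k{\left(x \right)} = \frac{\left(x + x\right) \left(x + 21\right)}{9} = \frac{2 x \left(21 + x\right)}{9}$)
$\frac{K{\left(3 \right)}}{k{\left(-18 \right)}} + \frac{b{\left(7,3 \right)}}{C} = \frac{3^{2}}{\frac{2}{9} \left(-18\right) \left(21 - 18\right)} + \frac{1 - 7}{-437} = \frac{9}{\frac{2}{9} \left(-18\right) 3} + \left(1 - 7\right) \left(- \frac{1}{437}\right) = \frac{9}{-12} - - \frac{6}{437} = 9 \left(- \frac{1}{12}\right) + \frac{6}{437} = - \frac{3}{4} + \frac{6}{437} = - \frac{1287}{1748}$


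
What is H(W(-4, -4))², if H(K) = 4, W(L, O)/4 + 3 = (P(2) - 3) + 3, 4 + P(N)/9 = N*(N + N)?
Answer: 16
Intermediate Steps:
P(N) = -36 + 18*N² (P(N) = -36 + 9*(N*(N + N)) = -36 + 9*(N*(2*N)) = -36 + 9*(2*N²) = -36 + 18*N²)
W(L, O) = 132 (W(L, O) = -12 + 4*(((-36 + 18*2²) - 3) + 3) = -12 + 4*(((-36 + 18*4) - 3) + 3) = -12 + 4*(((-36 + 72) - 3) + 3) = -12 + 4*((36 - 3) + 3) = -12 + 4*(33 + 3) = -12 + 4*36 = -12 + 144 = 132)
H(W(-4, -4))² = 4² = 16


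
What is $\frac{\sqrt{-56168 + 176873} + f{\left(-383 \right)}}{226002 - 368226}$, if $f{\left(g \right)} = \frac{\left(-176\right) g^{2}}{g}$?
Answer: $- \frac{4213}{8889} - \frac{\sqrt{120705}}{142224} \approx -0.4764$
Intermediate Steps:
$f{\left(g \right)} = - 176 g$
$\frac{\sqrt{-56168 + 176873} + f{\left(-383 \right)}}{226002 - 368226} = \frac{\sqrt{-56168 + 176873} - -67408}{226002 - 368226} = \frac{\sqrt{120705} + 67408}{-142224} = \left(67408 + \sqrt{120705}\right) \left(- \frac{1}{142224}\right) = - \frac{4213}{8889} - \frac{\sqrt{120705}}{142224}$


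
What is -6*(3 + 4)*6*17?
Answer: -4284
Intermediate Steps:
-6*(3 + 4)*6*17 = -42*6*17 = -6*42*17 = -252*17 = -4284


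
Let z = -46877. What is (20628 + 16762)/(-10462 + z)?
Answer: -37390/57339 ≈ -0.65209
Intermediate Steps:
(20628 + 16762)/(-10462 + z) = (20628 + 16762)/(-10462 - 46877) = 37390/(-57339) = 37390*(-1/57339) = -37390/57339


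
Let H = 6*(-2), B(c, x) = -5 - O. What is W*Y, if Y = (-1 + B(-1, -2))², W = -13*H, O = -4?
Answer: 624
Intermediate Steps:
B(c, x) = -1 (B(c, x) = -5 - 1*(-4) = -5 + 4 = -1)
H = -12
W = 156 (W = -13*(-12) = 156)
Y = 4 (Y = (-1 - 1)² = (-2)² = 4)
W*Y = 156*4 = 624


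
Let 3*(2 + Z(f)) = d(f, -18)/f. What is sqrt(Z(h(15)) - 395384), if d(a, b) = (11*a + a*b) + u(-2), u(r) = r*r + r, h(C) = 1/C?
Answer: I*sqrt(3558405)/3 ≈ 628.79*I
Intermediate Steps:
u(r) = r + r**2 (u(r) = r**2 + r = r + r**2)
d(a, b) = 2 + 11*a + a*b (d(a, b) = (11*a + a*b) - 2*(1 - 2) = (11*a + a*b) - 2*(-1) = (11*a + a*b) + 2 = 2 + 11*a + a*b)
Z(f) = -2 + (2 - 7*f)/(3*f) (Z(f) = -2 + ((2 + 11*f + f*(-18))/f)/3 = -2 + ((2 + 11*f - 18*f)/f)/3 = -2 + ((2 - 7*f)/f)/3 = -2 + (2 - 7*f)/(3*f))
sqrt(Z(h(15)) - 395384) = sqrt((2 - 13/15)/(3*(1/15)) - 395384) = sqrt((2 - 13*1/15)/(3*(1/15)) - 395384) = sqrt((1/3)*15*(2 - 13/15) - 395384) = sqrt((1/3)*15*(17/15) - 395384) = sqrt(17/3 - 395384) = sqrt(-1186135/3) = I*sqrt(3558405)/3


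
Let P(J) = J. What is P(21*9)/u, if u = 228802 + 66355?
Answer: 189/295157 ≈ 0.00064034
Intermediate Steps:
u = 295157
P(21*9)/u = (21*9)/295157 = 189*(1/295157) = 189/295157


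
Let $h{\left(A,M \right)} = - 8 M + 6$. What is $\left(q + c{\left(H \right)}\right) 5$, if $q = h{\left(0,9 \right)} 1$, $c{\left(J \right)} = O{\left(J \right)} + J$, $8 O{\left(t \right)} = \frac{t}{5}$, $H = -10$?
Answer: $- \frac{1525}{4} \approx -381.25$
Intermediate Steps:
$h{\left(A,M \right)} = 6 - 8 M$
$O{\left(t \right)} = \frac{t}{40}$ ($O{\left(t \right)} = \frac{t \frac{1}{5}}{8} = \frac{\frac{1}{5} t}{8} = \frac{t}{40}$)
$c{\left(J \right)} = \frac{41 J}{40}$ ($c{\left(J \right)} = \frac{J}{40} + J = \frac{41 J}{40}$)
$q = -66$ ($q = \left(6 - 72\right) 1 = \left(-66\right) 1 = -66$)
$\left(q + c{\left(H \right)}\right) 5 = \left(-66 + \frac{41}{40} \left(-10\right)\right) 5 = \left(-66 - \frac{41}{4}\right) 5 = \left(- \frac{305}{4}\right) 5 = - \frac{1525}{4}$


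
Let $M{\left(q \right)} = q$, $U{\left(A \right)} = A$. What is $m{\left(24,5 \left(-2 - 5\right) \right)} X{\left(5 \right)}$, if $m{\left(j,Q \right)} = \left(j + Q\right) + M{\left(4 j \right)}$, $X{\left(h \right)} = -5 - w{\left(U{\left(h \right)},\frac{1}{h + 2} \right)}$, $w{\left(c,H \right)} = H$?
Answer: $- \frac{3060}{7} \approx -437.14$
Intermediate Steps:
$X{\left(h \right)} = -5 - \frac{1}{2 + h}$ ($X{\left(h \right)} = -5 - \frac{1}{h + 2} = -5 - \frac{1}{2 + h}$)
$m{\left(j,Q \right)} = Q + 5 j$ ($m{\left(j,Q \right)} = \left(j + Q\right) + 4 j = \left(Q + j\right) + 4 j = Q + 5 j$)
$m{\left(24,5 \left(-2 - 5\right) \right)} X{\left(5 \right)} = \left(5 \left(-2 - 5\right) + 5 \cdot 24\right) \frac{-11 - 25}{2 + 5} = \left(5 \left(-7\right) + 120\right) \frac{-11 - 25}{7} = \left(-35 + 120\right) \frac{1}{7} \left(-36\right) = 85 \left(- \frac{36}{7}\right) = - \frac{3060}{7}$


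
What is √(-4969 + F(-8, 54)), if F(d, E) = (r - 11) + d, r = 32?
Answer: 2*I*√1239 ≈ 70.399*I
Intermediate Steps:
F(d, E) = 21 + d (F(d, E) = (32 - 11) + d = 21 + d)
√(-4969 + F(-8, 54)) = √(-4969 + (21 - 8)) = √(-4969 + 13) = √(-4956) = 2*I*√1239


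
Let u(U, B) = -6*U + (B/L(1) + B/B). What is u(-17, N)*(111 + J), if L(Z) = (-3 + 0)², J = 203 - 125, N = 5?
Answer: 19572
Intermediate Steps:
J = 78
L(Z) = 9 (L(Z) = (-3)² = 9)
u(U, B) = 1 - 6*U + B/9 (u(U, B) = -6*U + (B/9 + B/B) = -6*U + (B*(⅑) + 1) = -6*U + (B/9 + 1) = -6*U + (1 + B/9) = 1 - 6*U + B/9)
u(-17, N)*(111 + J) = (1 - 6*(-17) + (⅑)*5)*(111 + 78) = (1 + 102 + 5/9)*189 = (932/9)*189 = 19572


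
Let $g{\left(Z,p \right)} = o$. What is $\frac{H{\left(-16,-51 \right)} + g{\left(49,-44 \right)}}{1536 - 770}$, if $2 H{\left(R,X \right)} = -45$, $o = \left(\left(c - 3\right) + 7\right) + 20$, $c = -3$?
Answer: $- \frac{3}{1532} \approx -0.0019582$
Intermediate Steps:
$o = 21$ ($o = \left(\left(-3 - 3\right) + 7\right) + 20 = \left(-6 + 7\right) + 20 = 1 + 20 = 21$)
$g{\left(Z,p \right)} = 21$
$H{\left(R,X \right)} = - \frac{45}{2}$ ($H{\left(R,X \right)} = \frac{1}{2} \left(-45\right) = - \frac{45}{2}$)
$\frac{H{\left(-16,-51 \right)} + g{\left(49,-44 \right)}}{1536 - 770} = \frac{- \frac{45}{2} + 21}{1536 - 770} = - \frac{3}{2 \cdot 766} = \left(- \frac{3}{2}\right) \frac{1}{766} = - \frac{3}{1532}$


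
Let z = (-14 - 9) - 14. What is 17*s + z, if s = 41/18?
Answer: 31/18 ≈ 1.7222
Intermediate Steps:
s = 41/18 (s = 41*(1/18) = 41/18 ≈ 2.2778)
z = -37 (z = -23 - 14 = -37)
17*s + z = 17*(41/18) - 37 = 697/18 - 37 = 31/18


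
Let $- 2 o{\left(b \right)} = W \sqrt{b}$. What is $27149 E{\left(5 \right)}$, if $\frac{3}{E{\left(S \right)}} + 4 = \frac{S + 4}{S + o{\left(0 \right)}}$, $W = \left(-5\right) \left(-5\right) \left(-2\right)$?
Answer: $- \frac{407235}{11} \approx -37021.0$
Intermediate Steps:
$W = -50$ ($W = 25 \left(-2\right) = -50$)
$o{\left(b \right)} = 25 \sqrt{b}$ ($o{\left(b \right)} = - \frac{\left(-50\right) \sqrt{b}}{2} = 25 \sqrt{b}$)
$E{\left(S \right)} = \frac{3}{-4 + \frac{4 + S}{S}}$ ($E{\left(S \right)} = \frac{3}{-4 + \frac{S + 4}{S + 25 \sqrt{0}}} = \frac{3}{-4 + \frac{4 + S}{S + 25 \cdot 0}} = \frac{3}{-4 + \frac{4 + S}{S + 0}} = \frac{3}{-4 + \frac{4 + S}{S}}$)
$27149 E{\left(5 \right)} = 27149 \left(\left(-3\right) 5 \frac{1}{-4 + 3 \cdot 5}\right) = 27149 \left(\left(-3\right) 5 \frac{1}{-4 + 15}\right) = 27149 \left(\left(-3\right) 5 \cdot \frac{1}{11}\right) = 27149 \left(- \frac{15}{11}\right) = - \frac{407235}{11}$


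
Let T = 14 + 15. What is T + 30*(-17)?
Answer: -481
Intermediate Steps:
T = 29
T + 30*(-17) = 29 + 30*(-17) = 29 - 510 = -481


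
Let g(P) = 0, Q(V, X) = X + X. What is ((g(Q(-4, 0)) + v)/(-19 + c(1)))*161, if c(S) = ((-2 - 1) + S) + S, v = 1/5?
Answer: -161/100 ≈ -1.6100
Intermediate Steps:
Q(V, X) = 2*X
v = ⅕ ≈ 0.20000
c(S) = -3 + 2*S (c(S) = (-3 + S) + S = -3 + 2*S)
((g(Q(-4, 0)) + v)/(-19 + c(1)))*161 = ((0 + ⅕)/(-19 + (-3 + 2*1)))*161 = (1/(5*(-19 + (-3 + 2))))*161 = (1/(5*(-19 - 1)))*161 = ((⅕)/(-20))*161 = ((⅕)*(-1/20))*161 = -1/100*161 = -161/100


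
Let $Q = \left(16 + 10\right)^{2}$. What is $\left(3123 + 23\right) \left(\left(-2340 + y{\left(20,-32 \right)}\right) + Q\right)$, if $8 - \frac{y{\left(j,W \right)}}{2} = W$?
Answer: $-4983264$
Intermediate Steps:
$y{\left(j,W \right)} = 16 - 2 W$
$Q = 676$ ($Q = 26^{2} = 676$)
$\left(3123 + 23\right) \left(\left(-2340 + y{\left(20,-32 \right)}\right) + Q\right) = \left(3123 + 23\right) \left(\left(-2340 + \left(16 - -64\right)\right) + 676\right) = 3146 \left(\left(-2340 + \left(16 + 64\right)\right) + 676\right) = 3146 \left(\left(-2340 + 80\right) + 676\right) = 3146 \left(-2260 + 676\right) = 3146 \left(-1584\right) = -4983264$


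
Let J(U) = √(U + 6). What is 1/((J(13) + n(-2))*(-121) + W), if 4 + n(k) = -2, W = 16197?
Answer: 16923/286109750 + 121*√19/286109750 ≈ 6.0992e-5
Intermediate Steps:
n(k) = -6 (n(k) = -4 - 2 = -6)
J(U) = √(6 + U)
1/((J(13) + n(-2))*(-121) + W) = 1/((√(6 + 13) - 6)*(-121) + 16197) = 1/((√19 - 6)*(-121) + 16197) = 1/((-6 + √19)*(-121) + 16197) = 1/((726 - 121*√19) + 16197) = 1/(16923 - 121*√19)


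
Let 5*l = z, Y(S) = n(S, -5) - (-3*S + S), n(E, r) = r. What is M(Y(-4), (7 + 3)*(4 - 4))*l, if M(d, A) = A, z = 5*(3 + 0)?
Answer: 0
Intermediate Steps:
Y(S) = -5 + 2*S (Y(S) = -5 - (-3*S + S) = -5 - (-2)*S = -5 + 2*S)
z = 15 (z = 5*3 = 15)
l = 3 (l = (⅕)*15 = 3)
M(Y(-4), (7 + 3)*(4 - 4))*l = ((7 + 3)*(4 - 4))*3 = (10*0)*3 = 0*3 = 0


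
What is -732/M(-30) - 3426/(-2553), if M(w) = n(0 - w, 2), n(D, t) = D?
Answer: -98112/4255 ≈ -23.058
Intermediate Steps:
M(w) = -w (M(w) = 0 - w = -w)
-732/M(-30) - 3426/(-2553) = -732/((-1*(-30))) - 3426/(-2553) = -732/30 - 3426*(-1/2553) = -732*1/30 + 1142/851 = -122/5 + 1142/851 = -98112/4255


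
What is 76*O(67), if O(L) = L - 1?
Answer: 5016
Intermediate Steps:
O(L) = -1 + L
76*O(67) = 76*(-1 + 67) = 76*66 = 5016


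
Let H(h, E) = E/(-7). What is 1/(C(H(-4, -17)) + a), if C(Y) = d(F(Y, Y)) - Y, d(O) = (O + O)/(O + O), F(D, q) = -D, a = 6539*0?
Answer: -7/10 ≈ -0.70000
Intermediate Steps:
H(h, E) = -E/7 (H(h, E) = E*(-1/7) = -E/7)
a = 0
d(O) = 1 (d(O) = (2*O)/((2*O)) = (2*O)*(1/(2*O)) = 1)
C(Y) = 1 - Y
1/(C(H(-4, -17)) + a) = 1/((1 - (-1)*(-17)/7) + 0) = 1/((1 - 1*17/7) + 0) = 1/((1 - 17/7) + 0) = 1/(-10/7 + 0) = 1/(-10/7) = -7/10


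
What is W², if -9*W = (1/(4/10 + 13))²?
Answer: 625/1632240801 ≈ 3.8291e-7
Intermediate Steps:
W = -25/40401 (W = -1/(9*(4/10 + 13)²) = -1/(9*((⅒)*4 + 13)²) = -1/(9*(⅖ + 13)²) = -(1/(67/5))²/9 = -(5/67)²/9 = -⅑*25/4489 = -25/40401 ≈ -0.00061880)
W² = (-25/40401)² = 625/1632240801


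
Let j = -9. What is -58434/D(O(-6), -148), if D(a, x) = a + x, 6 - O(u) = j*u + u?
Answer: 29217/95 ≈ 307.55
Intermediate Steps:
O(u) = 6 + 8*u (O(u) = 6 - (-9*u + u) = 6 - (-8)*u = 6 + 8*u)
-58434/D(O(-6), -148) = -58434/((6 + 8*(-6)) - 148) = -58434/((6 - 48) - 148) = -58434/(-42 - 148) = -58434/(-190) = -58434*(-1/190) = 29217/95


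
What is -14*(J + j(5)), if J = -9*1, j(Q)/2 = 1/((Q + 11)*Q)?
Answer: 2513/20 ≈ 125.65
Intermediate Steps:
j(Q) = 2/(Q*(11 + Q)) (j(Q) = 2*(1/((Q + 11)*Q)) = 2*(1/((11 + Q)*Q)) = 2*(1/(Q*(11 + Q))) = 2/(Q*(11 + Q)))
J = -9
-14*(J + j(5)) = -14*(-9 + 2/(5*(11 + 5))) = -14*(-9 + 2*(⅕)/16) = -14*(-9 + 2*(⅕)*(1/16)) = -14*(-9 + 1/40) = -14*(-359/40) = 2513/20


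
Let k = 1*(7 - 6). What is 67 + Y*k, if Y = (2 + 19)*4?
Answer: 151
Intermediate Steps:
Y = 84 (Y = 21*4 = 84)
k = 1 (k = 1*1 = 1)
67 + Y*k = 67 + 84*1 = 67 + 84 = 151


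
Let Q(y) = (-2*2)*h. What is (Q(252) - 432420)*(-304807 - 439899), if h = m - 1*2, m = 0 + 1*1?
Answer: 322022789696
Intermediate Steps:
m = 1 (m = 0 + 1 = 1)
h = -1 (h = 1 - 1*2 = 1 - 2 = -1)
Q(y) = 4 (Q(y) = -2*2*(-1) = -4*(-1) = 4)
(Q(252) - 432420)*(-304807 - 439899) = (4 - 432420)*(-304807 - 439899) = -432416*(-744706) = 322022789696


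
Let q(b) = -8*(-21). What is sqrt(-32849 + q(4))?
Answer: I*sqrt(32681) ≈ 180.78*I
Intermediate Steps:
q(b) = 168
sqrt(-32849 + q(4)) = sqrt(-32849 + 168) = sqrt(-32681) = I*sqrt(32681)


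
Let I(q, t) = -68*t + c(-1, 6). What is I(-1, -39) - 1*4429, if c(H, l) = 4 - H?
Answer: -1772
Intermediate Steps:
I(q, t) = 5 - 68*t (I(q, t) = -68*t + (4 - 1*(-1)) = -68*t + (4 + 1) = -68*t + 5 = 5 - 68*t)
I(-1, -39) - 1*4429 = (5 - 68*(-39)) - 1*4429 = (5 + 2652) - 4429 = 2657 - 4429 = -1772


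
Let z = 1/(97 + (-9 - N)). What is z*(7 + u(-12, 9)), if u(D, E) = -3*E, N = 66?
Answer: -10/11 ≈ -0.90909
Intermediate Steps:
z = 1/22 (z = 1/(97 + (-9 - 1*66)) = 1/(97 + (-9 - 66)) = 1/(97 - 75) = 1/22 ≈ 0.045455)
z*(7 + u(-12, 9)) = (7 - 3*9)/22 = (7 - 27)/22 = (1/22)*(-20) = -10/11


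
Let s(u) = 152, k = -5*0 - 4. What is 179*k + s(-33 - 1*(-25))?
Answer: -564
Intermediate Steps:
k = -4 (k = 0 - 4 = -4)
179*k + s(-33 - 1*(-25)) = 179*(-4) + 152 = -716 + 152 = -564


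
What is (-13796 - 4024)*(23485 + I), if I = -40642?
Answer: 305737740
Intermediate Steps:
(-13796 - 4024)*(23485 + I) = (-13796 - 4024)*(23485 - 40642) = -17820*(-17157) = 305737740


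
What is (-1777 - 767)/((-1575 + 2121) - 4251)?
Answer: 848/1235 ≈ 0.68664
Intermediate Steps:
(-1777 - 767)/((-1575 + 2121) - 4251) = -2544/(546 - 4251) = -2544/(-3705) = -2544*(-1/3705) = 848/1235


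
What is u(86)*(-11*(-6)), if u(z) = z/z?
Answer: 66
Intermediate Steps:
u(z) = 1
u(86)*(-11*(-6)) = 1*(-11*(-6)) = 1*66 = 66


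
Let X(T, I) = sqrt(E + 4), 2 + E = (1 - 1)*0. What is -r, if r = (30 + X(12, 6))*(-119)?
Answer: 3570 + 119*sqrt(2) ≈ 3738.3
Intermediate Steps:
E = -2 (E = -2 + (1 - 1)*0 = -2 + 0*0 = -2 + 0 = -2)
X(T, I) = sqrt(2) (X(T, I) = sqrt(-2 + 4) = sqrt(2))
r = -3570 - 119*sqrt(2) (r = (30 + sqrt(2))*(-119) = -3570 - 119*sqrt(2) ≈ -3738.3)
-r = -(-3570 - 119*sqrt(2)) = 3570 + 119*sqrt(2)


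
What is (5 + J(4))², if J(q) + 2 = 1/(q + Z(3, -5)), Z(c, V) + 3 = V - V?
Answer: 16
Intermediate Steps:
Z(c, V) = -3 (Z(c, V) = -3 + (V - V) = -3 + 0 = -3)
J(q) = -2 + 1/(-3 + q) (J(q) = -2 + 1/(q - 3) = -2 + 1/(-3 + q))
(5 + J(4))² = (5 + (7 - 2*4)/(-3 + 4))² = (5 + (7 - 8)/1)² = (5 + 1*(-1))² = (5 - 1)² = 4² = 16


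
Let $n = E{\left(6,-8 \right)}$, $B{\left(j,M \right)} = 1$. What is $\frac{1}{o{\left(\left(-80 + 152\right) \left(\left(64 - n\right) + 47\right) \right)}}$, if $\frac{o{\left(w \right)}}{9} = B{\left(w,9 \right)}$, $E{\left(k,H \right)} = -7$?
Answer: $\frac{1}{9} \approx 0.11111$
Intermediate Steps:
$n = -7$
$o{\left(w \right)} = 9$ ($o{\left(w \right)} = 9 \cdot 1 = 9$)
$\frac{1}{o{\left(\left(-80 + 152\right) \left(\left(64 - n\right) + 47\right) \right)}} = \frac{1}{9}$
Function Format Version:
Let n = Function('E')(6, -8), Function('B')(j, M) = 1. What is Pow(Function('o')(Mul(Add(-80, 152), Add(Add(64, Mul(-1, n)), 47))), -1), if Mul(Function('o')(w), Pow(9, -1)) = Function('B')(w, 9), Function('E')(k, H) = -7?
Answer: Rational(1, 9) ≈ 0.11111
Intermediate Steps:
n = -7
Function('o')(w) = 9 (Function('o')(w) = Mul(9, 1) = 9)
Pow(Function('o')(Mul(Add(-80, 152), Add(Add(64, Mul(-1, n)), 47))), -1) = Pow(9, -1) = Rational(1, 9)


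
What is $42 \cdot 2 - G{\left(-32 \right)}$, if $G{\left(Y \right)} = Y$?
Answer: $116$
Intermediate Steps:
$42 \cdot 2 - G{\left(-32 \right)} = 42 \cdot 2 - -32 = 84 + 32 = 116$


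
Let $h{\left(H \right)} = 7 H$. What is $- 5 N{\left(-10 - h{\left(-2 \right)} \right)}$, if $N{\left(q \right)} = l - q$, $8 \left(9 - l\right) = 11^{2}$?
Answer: $\frac{405}{8} \approx 50.625$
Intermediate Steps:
$l = - \frac{49}{8}$ ($l = 9 - \frac{11^{2}}{8} = 9 - \frac{121}{8} = - \frac{49}{8} \approx -6.125$)
$N{\left(q \right)} = - \frac{49}{8} - q$
$- 5 N{\left(-10 - h{\left(-2 \right)} \right)} = - 5 \left(- \frac{49}{8} - \left(-10 - 7 \left(-2\right)\right)\right) = - 5 \left(- \frac{49}{8} - \left(-10 - -14\right)\right) = - 5 \left(- \frac{49}{8} - \left(-10 + 14\right)\right) = - 5 \left(- \frac{49}{8} - 4\right) = \left(-5\right) \left(- \frac{81}{8}\right) = \frac{405}{8}$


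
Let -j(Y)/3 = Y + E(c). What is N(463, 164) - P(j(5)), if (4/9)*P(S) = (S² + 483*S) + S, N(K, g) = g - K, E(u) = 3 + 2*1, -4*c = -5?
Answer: 30346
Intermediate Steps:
c = 5/4 (c = -¼*(-5) = 5/4 ≈ 1.2500)
E(u) = 5 (E(u) = 3 + 2 = 5)
j(Y) = -15 - 3*Y (j(Y) = -3*(Y + 5) = -3*(5 + Y) = -15 - 3*Y)
P(S) = 1089*S + 9*S²/4 (P(S) = 9*((S² + 483*S) + S)/4 = 9*(S² + 484*S)/4 = 1089*S + 9*S²/4)
N(463, 164) - P(j(5)) = (164 - 1*463) - 9*(-15 - 3*5)*(484 + (-15 - 3*5))/4 = (164 - 463) - 9*(-15 - 15)*(484 + (-15 - 15))/4 = -299 - 9*(-30)*(484 - 30)/4 = -299 - 9*(-30)*454/4 = -299 - 1*(-30645) = -299 + 30645 = 30346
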